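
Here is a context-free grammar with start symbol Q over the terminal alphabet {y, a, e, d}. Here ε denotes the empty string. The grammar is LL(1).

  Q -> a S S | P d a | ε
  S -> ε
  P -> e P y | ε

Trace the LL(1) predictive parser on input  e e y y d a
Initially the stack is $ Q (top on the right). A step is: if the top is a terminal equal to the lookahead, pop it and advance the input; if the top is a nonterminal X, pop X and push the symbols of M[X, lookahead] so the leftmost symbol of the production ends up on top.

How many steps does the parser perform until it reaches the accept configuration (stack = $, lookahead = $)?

10

step 1: stack=$ Q  input=e e y y d a $  — expand Q -> P d a
step 2: stack=$ a d P  input=e e y y d a $  — expand P -> e P y
step 3: stack=$ a d y P e  input=e e y y d a $  — match e
step 4: stack=$ a d y P  input=e y y d a $  — expand P -> e P y
step 5: stack=$ a d y y P e  input=e y y d a $  — match e
step 6: stack=$ a d y y P  input=y y d a $  — expand P -> ε
step 7: stack=$ a d y y  input=y y d a $  — match y
step 8: stack=$ a d y  input=y d a $  — match y
step 9: stack=$ a d  input=d a $  — match d
step 10: stack=$ a  input=a $  — match a
Accept reached after 10 steps.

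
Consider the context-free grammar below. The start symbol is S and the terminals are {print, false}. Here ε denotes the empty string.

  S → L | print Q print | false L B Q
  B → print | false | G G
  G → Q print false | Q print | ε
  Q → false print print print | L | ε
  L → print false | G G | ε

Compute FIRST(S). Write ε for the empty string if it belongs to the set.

{ε, false, print}

FIRST(S): from S→L we get {ε, false, print}; from S→print Q print we get {print}; from S→false L B Q we get {false}. So FIRST(S) = {ε, false, print}.
FIRST(B): from B→print we get {print}; from B→false we get {false}; from B→G G we get {ε, false, print}. So FIRST(B) = {ε, false, print}.
FIRST(G): from G→Q print false we get {false, print}; from G→Q print we get {false, print}; from G→ε we get {ε}. So FIRST(G) = {ε, false, print}.
FIRST(L): from L→print false we get {print}; from L→G G we get {ε, false, print}; from L→ε we get {ε}. So FIRST(L) = {ε, false, print}.
FIRST(Q): from Q→false print print print we get {false}; from Q→L we get {ε, false, print}; from Q→ε we get {ε}. So FIRST(Q) = {ε, false, print}.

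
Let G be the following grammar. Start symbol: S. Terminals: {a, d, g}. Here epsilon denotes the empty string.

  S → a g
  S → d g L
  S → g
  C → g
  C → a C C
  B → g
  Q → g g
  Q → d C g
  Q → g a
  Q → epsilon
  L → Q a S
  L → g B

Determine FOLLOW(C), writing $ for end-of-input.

FIRST(S): from S→a g we get {a}; from S→d g L we get {d}; from S→g we get {g}. So FIRST(S) = {a, d, g}.
FIRST(C): from C→g we get {g}; from C→a C C we get {a}. So FIRST(C) = {a, g}.
FIRST(B): from B→g we get {g}. So FIRST(B) = {g}.
FIRST(Q): from Q→g g we get {g}; from Q→d C g we get {d}; from Q→g a we get {g}; from Q→epsilon we get {epsilon}. So FIRST(Q) = {epsilon, d, g}.
FIRST(L): from L→Q a S we get {a, d, g}; from L→g B we get {g}. So FIRST(L) = {a, d, g}.
FOLLOW(S) includes $ since S is the start symbol.
FOLLOW(C): in C→a C C (occurrence 1), C is followed by C with FIRST {a, g}; in C→a C C (occurrence 2), the suffix after C is empty (adds nothing new); in Q→d C g, C is followed by g with FIRST {g}. Thus FOLLOW(C) = {a, g}.
FOLLOW(Q): in L→Q a S, Q is followed by a S with FIRST {a}. Thus FOLLOW(Q) = {a}.
FOLLOW(S): in L→Q a S, the suffix after S is empty, so FOLLOW(S) ⊇ FOLLOW(L) = {$}. Thus FOLLOW(S) = {$}.
FOLLOW(L): in S→d g L, the suffix after L is empty, so FOLLOW(L) ⊇ FOLLOW(S) = {$}. Thus FOLLOW(L) = {$}.
FOLLOW(B): in L→g B, the suffix after B is empty, so FOLLOW(B) ⊇ FOLLOW(L) = {$}. Thus FOLLOW(B) = {$}.

{a, g}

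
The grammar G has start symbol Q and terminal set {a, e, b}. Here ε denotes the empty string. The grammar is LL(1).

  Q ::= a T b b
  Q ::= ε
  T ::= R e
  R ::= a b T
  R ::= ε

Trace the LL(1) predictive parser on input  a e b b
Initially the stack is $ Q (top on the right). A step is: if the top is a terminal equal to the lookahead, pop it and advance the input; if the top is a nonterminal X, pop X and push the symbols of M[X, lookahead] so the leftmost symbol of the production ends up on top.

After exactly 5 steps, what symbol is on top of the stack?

step 1: stack=$ Q  input=a e b b $  — expand Q ::= a T b b
step 2: stack=$ b b T a  input=a e b b $  — match a
step 3: stack=$ b b T  input=e b b $  — expand T ::= R e
step 4: stack=$ b b e R  input=e b b $  — expand R ::= ε
step 5: stack=$ b b e  input=e b b $  — match e
Stack after step 5: $ b b (top = b).

b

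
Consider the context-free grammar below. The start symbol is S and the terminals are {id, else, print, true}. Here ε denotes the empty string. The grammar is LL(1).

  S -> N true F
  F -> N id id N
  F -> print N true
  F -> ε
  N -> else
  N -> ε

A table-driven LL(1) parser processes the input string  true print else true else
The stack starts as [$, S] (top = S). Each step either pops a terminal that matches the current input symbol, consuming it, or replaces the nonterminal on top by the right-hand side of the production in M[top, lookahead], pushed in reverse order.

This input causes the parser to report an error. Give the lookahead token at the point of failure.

else

step 1: stack=$ S  input=true print else true else $  — expand S -> N true F
step 2: stack=$ F true N  input=true print else true else $  — expand N -> ε
step 3: stack=$ F true  input=true print else true else $  — match true
step 4: stack=$ F  input=print else true else $  — expand F -> print N true
step 5: stack=$ true N print  input=print else true else $  — match print
step 6: stack=$ true N  input=else true else $  — expand N -> else
step 7: stack=$ true else  input=else true else $  — match else
step 8: stack=$ true  input=true else $  — match true
step 9: stack=$  input=else $  — error: stack empty but input remains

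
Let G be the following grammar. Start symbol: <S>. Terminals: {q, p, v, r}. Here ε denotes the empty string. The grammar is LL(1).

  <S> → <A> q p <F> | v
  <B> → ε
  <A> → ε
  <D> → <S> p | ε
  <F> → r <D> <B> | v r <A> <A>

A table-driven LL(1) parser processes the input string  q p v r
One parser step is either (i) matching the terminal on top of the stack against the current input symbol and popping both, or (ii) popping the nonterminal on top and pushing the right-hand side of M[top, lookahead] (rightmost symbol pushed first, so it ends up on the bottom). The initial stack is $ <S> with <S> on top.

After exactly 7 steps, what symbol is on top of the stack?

<A>

step 1: stack=$ <S>  input=q p v r $  — expand <S> → <A> q p <F>
step 2: stack=$ <F> p q <A>  input=q p v r $  — expand <A> → ε
step 3: stack=$ <F> p q  input=q p v r $  — match q
step 4: stack=$ <F> p  input=p v r $  — match p
step 5: stack=$ <F>  input=v r $  — expand <F> → v r <A> <A>
step 6: stack=$ <A> <A> r v  input=v r $  — match v
step 7: stack=$ <A> <A> r  input=r $  — match r
Stack after step 7: $ <A> <A> (top = <A>).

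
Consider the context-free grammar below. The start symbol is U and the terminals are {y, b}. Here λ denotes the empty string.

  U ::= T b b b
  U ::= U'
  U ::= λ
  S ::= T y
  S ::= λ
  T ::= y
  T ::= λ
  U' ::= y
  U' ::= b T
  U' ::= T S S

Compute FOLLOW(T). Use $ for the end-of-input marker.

FIRST(T) = {λ, y}
FIRST(S) = {λ, y}  (via T y)
FIRST(U') = {λ, b, y}  (via T S S)
FIRST(U) = {λ, b, y}  (via T b b b, U')
FOLLOW(U) includes $ since U is the start symbol.
FOLLOW(U): U appears on no right-hand side. Thus FOLLOW(U) = {$}.
FOLLOW(U'): in U::=U', the suffix after U' is empty, so FOLLOW(U') ⊇ FOLLOW(U) = {$}. Thus FOLLOW(U') = {$}.
FOLLOW(S): in U'::=T S S (occurrence 1), S is followed by S with FIRST {λ, y}; in U'::=T S S (occurrence 1), the suffix after S is nullable, so FOLLOW(S) ⊇ FOLLOW(U') = {$}; in U'::=T S S (occurrence 2), the suffix after S is empty, so FOLLOW(S) ⊇ FOLLOW(U') = {$}. Thus FOLLOW(S) = {$, y}.
FOLLOW(T): in U::=T b b b, T is followed by b b b with FIRST {b}; in S::=T y, T is followed by y with FIRST {y}; in U'::=b T, the suffix after T is empty, so FOLLOW(T) ⊇ FOLLOW(U') = {$}; in U'::=T S S, T is followed by S S with FIRST {λ, y}; in U'::=T S S, the suffix after T is nullable, so FOLLOW(T) ⊇ FOLLOW(U') = {$}. Thus FOLLOW(T) = {$, b, y}.

{$, b, y}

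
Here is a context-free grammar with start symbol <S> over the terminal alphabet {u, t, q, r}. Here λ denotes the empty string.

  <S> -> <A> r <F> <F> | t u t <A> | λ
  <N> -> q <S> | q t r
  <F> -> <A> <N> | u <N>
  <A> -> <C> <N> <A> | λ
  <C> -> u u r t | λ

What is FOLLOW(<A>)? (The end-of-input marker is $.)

{$, q, r, u}

FIRST(<N>): from <N>->q <S> we get {q}; from <N>->q t r we get {q}. So FIRST(<N>) = {q}.
FIRST(<C>): from <C>->u u r t we get {u}; from <C>->λ we get {λ}. So FIRST(<C>) = {λ, u}.
FIRST(<A>): from <A>-><C> <N> <A> we get {q, u}; from <A>->λ we get {λ}. So FIRST(<A>) = {λ, q, u}.
FIRST(<S>): from <S>-><A> r <F> <F> we get {q, r, u}; from <S>->t u t <A> we get {t}; from <S>->λ we get {λ}. So FIRST(<S>) = {λ, q, r, t, u}.
FIRST(<F>): from <F>-><A> <N> we get {q, u}; from <F>->u <N> we get {u}. So FIRST(<F>) = {q, u}.
FOLLOW(<S>) includes $ since <S> is the start symbol.
FOLLOW(<C>): in <A>-><C> <N> <A>, <C> is followed by <N> <A> with FIRST {q}. Thus FOLLOW(<C>) = {q}.
FOLLOW(<S>): in <N>->q <S>, the suffix after <S> is empty, so FOLLOW(<S>) ⊇ FOLLOW(<N>) = {$, q, r, u}. Thus FOLLOW(<S>) = {$, q, r, u}.
FOLLOW(<F>): in <S>-><A> r <F> <F> (occurrence 1), <F> is followed by <F> with FIRST {q, u}; in <S>-><A> r <F> <F> (occurrence 2), the suffix after <F> is empty, so FOLLOW(<F>) ⊇ FOLLOW(<S>) = {$, q, r, u}. Thus FOLLOW(<F>) = {$, q, r, u}.
FOLLOW(<A>): in <S>-><A> r <F> <F>, <A> is followed by r <F> <F> with FIRST {r}; in <S>->t u t <A>, the suffix after <A> is empty, so FOLLOW(<A>) ⊇ FOLLOW(<S>) = {$, q, r, u}; in <F>-><A> <N>, <A> is followed by <N> with FIRST {q}; in <A>-><C> <N> <A>, the suffix after <A> is empty (adds nothing new). Thus FOLLOW(<A>) = {$, q, r, u}.
FOLLOW(<N>): in <F>-><A> <N>, the suffix after <N> is empty, so FOLLOW(<N>) ⊇ FOLLOW(<F>) = {$, q, r, u}; in <F>->u <N>, the suffix after <N> is empty, so FOLLOW(<N>) ⊇ FOLLOW(<F>) = {$, q, r, u}; in <A>-><C> <N> <A>, <N> is followed by <A> with FIRST {λ, q, u}; in <A>-><C> <N> <A>, the suffix after <N> is nullable, so FOLLOW(<N>) ⊇ FOLLOW(<A>) = {$, q, r, u}. Thus FOLLOW(<N>) = {$, q, r, u}.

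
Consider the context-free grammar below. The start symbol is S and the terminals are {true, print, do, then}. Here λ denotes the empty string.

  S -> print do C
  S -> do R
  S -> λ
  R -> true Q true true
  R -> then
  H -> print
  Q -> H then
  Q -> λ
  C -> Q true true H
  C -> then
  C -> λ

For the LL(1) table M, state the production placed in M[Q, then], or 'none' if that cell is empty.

FIRST(S): from S->print do C we get {print}; from S->do R we get {do}; from S->λ we get {λ}. So FIRST(S) = {λ, do, print}.
FIRST(R): from R->true Q true true we get {true}; from R->then we get {then}. So FIRST(R) = {then, true}.
FIRST(H): from H->print we get {print}. So FIRST(H) = {print}.
FIRST(Q): from Q->H then we get {print}; from Q->λ we get {λ}. So FIRST(Q) = {λ, print}.
FIRST(C): from C->Q true true H we get {print, true}; from C->then we get {then}; from C->λ we get {λ}. So FIRST(C) = {λ, print, then, true}.
FOLLOW(S) includes $ since S is the start symbol.
FOLLOW(Q): in R->true Q true true, Q is followed by true true with FIRST {true}; in C->Q true true H, Q is followed by true true H with FIRST {true}. Thus FOLLOW(Q) = {true}.
For Q -> H then: FIRST(H then) = {print}, so it goes in M[Q, t] for t ∈ {print}.
For Q -> λ: FIRST(λ) = {λ}, so it goes in M[Q, t] for t ∈ {}; since λ ∈ FIRST, also for every t ∈ FOLLOW(Q) = {true}.
None of these place a production in M[Q, then].

none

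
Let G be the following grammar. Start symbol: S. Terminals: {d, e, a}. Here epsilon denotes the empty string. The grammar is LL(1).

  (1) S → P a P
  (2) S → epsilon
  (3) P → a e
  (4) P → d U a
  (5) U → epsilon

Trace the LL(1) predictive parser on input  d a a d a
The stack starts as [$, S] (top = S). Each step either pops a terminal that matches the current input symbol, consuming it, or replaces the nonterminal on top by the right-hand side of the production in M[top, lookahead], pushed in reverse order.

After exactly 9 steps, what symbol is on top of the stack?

a

step 1: stack=$ S  input=d a a d a $  — expand S → P a P
step 2: stack=$ P a P  input=d a a d a $  — expand P → d U a
step 3: stack=$ P a a U d  input=d a a d a $  — match d
step 4: stack=$ P a a U  input=a a d a $  — expand U → epsilon
step 5: stack=$ P a a  input=a a d a $  — match a
step 6: stack=$ P a  input=a d a $  — match a
step 7: stack=$ P  input=d a $  — expand P → d U a
step 8: stack=$ a U d  input=d a $  — match d
step 9: stack=$ a U  input=a $  — expand U → epsilon
Stack after step 9: $ a (top = a).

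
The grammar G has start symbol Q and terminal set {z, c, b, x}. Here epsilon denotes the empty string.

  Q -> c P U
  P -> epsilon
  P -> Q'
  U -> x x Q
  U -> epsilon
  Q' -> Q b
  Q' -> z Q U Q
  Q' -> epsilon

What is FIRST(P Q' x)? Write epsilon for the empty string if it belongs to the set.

{c, x, z}

FIRST(Q) = {c}
FIRST(U) = {epsilon, x}
FIRST(Q') = {epsilon, c, z}  (via Q b)
FIRST(P) = {epsilon, c, z}  (via Q')
FIRST(P Q' x): take FIRST of each symbol in turn, carrying on past any symbol whose FIRST contains epsilon; result {c, x, z}.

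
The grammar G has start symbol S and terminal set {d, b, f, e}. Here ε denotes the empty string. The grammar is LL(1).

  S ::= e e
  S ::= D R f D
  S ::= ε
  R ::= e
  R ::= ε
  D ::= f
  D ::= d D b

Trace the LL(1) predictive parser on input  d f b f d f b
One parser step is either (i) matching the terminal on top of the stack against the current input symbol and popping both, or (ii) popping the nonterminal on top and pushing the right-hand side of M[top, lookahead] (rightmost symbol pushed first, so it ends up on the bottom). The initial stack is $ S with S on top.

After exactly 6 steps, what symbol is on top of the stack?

step 1: stack=$ S  input=d f b f d f b $  — expand S ::= D R f D
step 2: stack=$ D f R D  input=d f b f d f b $  — expand D ::= d D b
step 3: stack=$ D f R b D d  input=d f b f d f b $  — match d
step 4: stack=$ D f R b D  input=f b f d f b $  — expand D ::= f
step 5: stack=$ D f R b f  input=f b f d f b $  — match f
step 6: stack=$ D f R b  input=b f d f b $  — match b
Stack after step 6: $ D f R (top = R).

R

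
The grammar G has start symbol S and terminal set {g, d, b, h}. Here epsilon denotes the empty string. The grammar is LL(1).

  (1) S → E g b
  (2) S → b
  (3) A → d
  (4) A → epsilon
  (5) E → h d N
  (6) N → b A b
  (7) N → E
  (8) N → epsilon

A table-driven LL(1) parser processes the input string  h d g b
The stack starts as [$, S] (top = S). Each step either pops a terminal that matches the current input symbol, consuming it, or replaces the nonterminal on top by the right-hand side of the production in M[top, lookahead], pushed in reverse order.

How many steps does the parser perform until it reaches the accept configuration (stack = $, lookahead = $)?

7

step 1: stack=$ S  input=h d g b $  — expand S → E g b
step 2: stack=$ b g E  input=h d g b $  — expand E → h d N
step 3: stack=$ b g N d h  input=h d g b $  — match h
step 4: stack=$ b g N d  input=d g b $  — match d
step 5: stack=$ b g N  input=g b $  — expand N → epsilon
step 6: stack=$ b g  input=g b $  — match g
step 7: stack=$ b  input=b $  — match b
Accept reached after 7 steps.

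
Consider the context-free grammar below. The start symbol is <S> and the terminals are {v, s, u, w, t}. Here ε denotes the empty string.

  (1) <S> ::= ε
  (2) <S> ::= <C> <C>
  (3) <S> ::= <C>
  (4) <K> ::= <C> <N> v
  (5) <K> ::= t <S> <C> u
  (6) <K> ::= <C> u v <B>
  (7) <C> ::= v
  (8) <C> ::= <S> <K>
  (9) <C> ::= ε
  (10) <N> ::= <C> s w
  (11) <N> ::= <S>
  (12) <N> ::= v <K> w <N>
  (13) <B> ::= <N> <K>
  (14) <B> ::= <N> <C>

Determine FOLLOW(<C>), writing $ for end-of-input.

FIRST(<S>) = {ε, s, t, u, v}  (via <C> <C>, <C>)
FIRST(<K>) = {s, t, u, v}  (via <C> <N> v, <C> u v <B>)
FIRST(<C>) = {ε, s, t, u, v}  (via <S> <K>)
FIRST(<N>) = {ε, s, t, u, v}  (via <C> s w, <S>)
FIRST(<B>) = {ε, s, t, u, v}  (via <N> <K>, <N> <C>)
FOLLOW(<S>) includes $ since <S> is the start symbol.
FOLLOW(<S>): in <K>::=t <S> <C> u, <S> is followed by <C> u with FIRST {s, t, u, v}; in <C>::=<S> <K>, <S> is followed by <K> with FIRST {s, t, u, v}; in <N>::=<S>, the suffix after <S> is empty, so FOLLOW(<S>) ⊇ FOLLOW(<N>) = {$, s, t, u, v, w}. Thus FOLLOW(<S>) = {$, s, t, u, v, w}.
FOLLOW(<K>): in <C>::=<S> <K>, the suffix after <K> is empty, so FOLLOW(<K>) ⊇ FOLLOW(<C>) = {$, s, t, u, v, w}; in <N>::=v <K> w <N>, <K> is followed by w <N> with FIRST {w}; in <B>::=<N> <K>, the suffix after <K> is empty, so FOLLOW(<K>) ⊇ FOLLOW(<B>) = {$, s, t, u, v, w}. Thus FOLLOW(<K>) = {$, s, t, u, v, w}.
FOLLOW(<B>): in <K>::=<C> u v <B>, the suffix after <B> is empty, so FOLLOW(<B>) ⊇ FOLLOW(<K>) = {$, s, t, u, v, w}. Thus FOLLOW(<B>) = {$, s, t, u, v, w}.
FOLLOW(<C>): in <S>::=<C> <C> (occurrence 1), <C> is followed by <C> with FIRST {ε, s, t, u, v}; in <S>::=<C> <C> (occurrence 1), the suffix after <C> is nullable, so FOLLOW(<C>) ⊇ FOLLOW(<S>) = {$, s, t, u, v, w}; in <S>::=<C> <C> (occurrence 2), the suffix after <C> is empty, so FOLLOW(<C>) ⊇ FOLLOW(<S>) = {$, s, t, u, v, w}; in <S>::=<C>, the suffix after <C> is empty, so FOLLOW(<C>) ⊇ FOLLOW(<S>) = {$, s, t, u, v, w}; in <K>::=<C> <N> v, <C> is followed by <N> v with FIRST {s, t, u, v}; in <K>::=t <S> <C> u, <C> is followed by u with FIRST {u}; in <K>::=<C> u v <B>, <C> is followed by u v <B> with FIRST {u}; in <N>::=<C> s w, <C> is followed by s w with FIRST {s}; in <B>::=<N> <C>, the suffix after <C> is empty, so FOLLOW(<C>) ⊇ FOLLOW(<B>) = {$, s, t, u, v, w}. Thus FOLLOW(<C>) = {$, s, t, u, v, w}.
FOLLOW(<N>): in <K>::=<C> <N> v, <N> is followed by v with FIRST {v}; in <N>::=v <K> w <N>, the suffix after <N> is empty (adds nothing new); in <B>::=<N> <K>, <N> is followed by <K> with FIRST {s, t, u, v}; in <B>::=<N> <C>, <N> is followed by <C> with FIRST {ε, s, t, u, v}; in <B>::=<N> <C>, the suffix after <N> is nullable, so FOLLOW(<N>) ⊇ FOLLOW(<B>) = {$, s, t, u, v, w}. Thus FOLLOW(<N>) = {$, s, t, u, v, w}.

{$, s, t, u, v, w}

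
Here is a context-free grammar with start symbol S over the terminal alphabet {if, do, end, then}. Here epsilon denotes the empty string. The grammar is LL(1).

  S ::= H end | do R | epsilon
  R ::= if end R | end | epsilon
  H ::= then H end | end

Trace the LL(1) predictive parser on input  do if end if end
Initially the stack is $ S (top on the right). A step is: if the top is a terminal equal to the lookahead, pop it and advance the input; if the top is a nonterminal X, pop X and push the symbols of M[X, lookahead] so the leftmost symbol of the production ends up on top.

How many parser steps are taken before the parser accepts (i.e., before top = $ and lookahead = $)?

step 1: stack=$ S  input=do if end if end $  — expand S ::= do R
step 2: stack=$ R do  input=do if end if end $  — match do
step 3: stack=$ R  input=if end if end $  — expand R ::= if end R
step 4: stack=$ R end if  input=if end if end $  — match if
step 5: stack=$ R end  input=end if end $  — match end
step 6: stack=$ R  input=if end $  — expand R ::= if end R
step 7: stack=$ R end if  input=if end $  — match if
step 8: stack=$ R end  input=end $  — match end
step 9: stack=$ R  input=$  — expand R ::= epsilon
Accept reached after 9 steps.

9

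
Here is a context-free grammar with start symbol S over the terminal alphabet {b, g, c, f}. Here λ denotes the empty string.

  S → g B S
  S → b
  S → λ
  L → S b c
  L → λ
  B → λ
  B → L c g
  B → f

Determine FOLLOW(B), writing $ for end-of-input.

{$, b, g}

FIRST(S): from S→g B S we get {g}; from S→b we get {b}; from S→λ we get {λ}. So FIRST(S) = {λ, b, g}.
FIRST(L): from L→S b c we get {b, g}; from L→λ we get {λ}. So FIRST(L) = {λ, b, g}.
FIRST(B): from B→λ we get {λ}; from B→L c g we get {b, c, g}; from B→f we get {f}. So FIRST(B) = {λ, b, c, f, g}.
FOLLOW(S) includes $ since S is the start symbol.
FOLLOW(S): in S→g B S, the suffix after S is empty (adds nothing new); in L→S b c, S is followed by b c with FIRST {b}. Thus FOLLOW(S) = {$, b}.
FOLLOW(L): in B→L c g, L is followed by c g with FIRST {c}. Thus FOLLOW(L) = {c}.
FOLLOW(B): in S→g B S, B is followed by S with FIRST {λ, b, g}; in S→g B S, the suffix after B is nullable, so FOLLOW(B) ⊇ FOLLOW(S) = {$, b}. Thus FOLLOW(B) = {$, b, g}.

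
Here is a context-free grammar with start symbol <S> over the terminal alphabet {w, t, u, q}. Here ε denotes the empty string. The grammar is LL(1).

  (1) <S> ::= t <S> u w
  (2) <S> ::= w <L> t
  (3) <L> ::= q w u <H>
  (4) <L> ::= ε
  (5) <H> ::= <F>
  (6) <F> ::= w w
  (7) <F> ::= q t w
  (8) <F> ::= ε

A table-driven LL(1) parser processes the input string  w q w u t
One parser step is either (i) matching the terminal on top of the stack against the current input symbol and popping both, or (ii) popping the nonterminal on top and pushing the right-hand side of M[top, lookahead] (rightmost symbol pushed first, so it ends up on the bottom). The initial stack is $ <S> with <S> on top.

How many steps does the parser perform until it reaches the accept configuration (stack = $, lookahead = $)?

     Stack          Input        Action
  1  $ <S>          w q w u t $  expand <S> ::= w <L> t
  2  $ t <L> w      w q w u t $  match w
  3  $ t <L>        q w u t $    expand <L> ::= q w u <H>
  4  $ t <H> u w q  q w u t $    match q
  5  $ t <H> u w    w u t $      match w
  6  $ t <H> u      u t $        match u
  7  $ t <H>        t $          expand <H> ::= <F>
  8  $ t <F>        t $          expand <F> ::= ε
  9  $ t            t $          match t
Accept reached after 9 steps.

9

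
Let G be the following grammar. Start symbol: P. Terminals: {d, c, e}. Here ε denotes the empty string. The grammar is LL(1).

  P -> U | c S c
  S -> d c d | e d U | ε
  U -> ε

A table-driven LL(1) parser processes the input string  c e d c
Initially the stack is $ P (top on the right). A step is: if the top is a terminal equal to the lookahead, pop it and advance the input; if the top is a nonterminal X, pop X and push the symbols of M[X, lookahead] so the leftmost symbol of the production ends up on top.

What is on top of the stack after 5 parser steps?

U

step 1: stack=$ P  input=c e d c $  — expand P -> c S c
step 2: stack=$ c S c  input=c e d c $  — match c
step 3: stack=$ c S  input=e d c $  — expand S -> e d U
step 4: stack=$ c U d e  input=e d c $  — match e
step 5: stack=$ c U d  input=d c $  — match d
Stack after step 5: $ c U (top = U).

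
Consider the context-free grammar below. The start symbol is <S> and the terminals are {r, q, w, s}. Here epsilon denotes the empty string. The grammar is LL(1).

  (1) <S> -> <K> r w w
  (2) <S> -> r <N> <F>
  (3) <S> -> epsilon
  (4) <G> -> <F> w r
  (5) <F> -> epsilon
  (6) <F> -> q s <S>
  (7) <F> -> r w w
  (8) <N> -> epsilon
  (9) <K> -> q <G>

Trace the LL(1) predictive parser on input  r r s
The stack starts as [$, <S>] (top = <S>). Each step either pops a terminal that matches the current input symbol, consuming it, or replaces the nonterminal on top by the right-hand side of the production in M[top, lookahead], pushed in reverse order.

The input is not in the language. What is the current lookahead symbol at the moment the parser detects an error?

step 1: stack=$ <S>  input=r r s $  — expand <S> -> r <N> <F>
step 2: stack=$ <F> <N> r  input=r r s $  — match r
step 3: stack=$ <F> <N>  input=r s $  — expand <N> -> epsilon
step 4: stack=$ <F>  input=r s $  — expand <F> -> r w w
step 5: stack=$ w w r  input=r s $  — match r
step 6: stack=$ w w  input=s $  — error: top is terminal w but lookahead is s

s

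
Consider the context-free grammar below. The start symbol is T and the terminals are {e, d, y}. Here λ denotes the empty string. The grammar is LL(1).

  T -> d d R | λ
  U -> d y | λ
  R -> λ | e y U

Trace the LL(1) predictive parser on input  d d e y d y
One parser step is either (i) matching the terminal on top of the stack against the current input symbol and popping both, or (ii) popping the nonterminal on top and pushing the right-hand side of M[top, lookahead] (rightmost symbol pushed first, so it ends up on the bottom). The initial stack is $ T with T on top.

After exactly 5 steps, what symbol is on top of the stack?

step 1: stack=$ T  input=d d e y d y $  — expand T -> d d R
step 2: stack=$ R d d  input=d d e y d y $  — match d
step 3: stack=$ R d  input=d e y d y $  — match d
step 4: stack=$ R  input=e y d y $  — expand R -> e y U
step 5: stack=$ U y e  input=e y d y $  — match e
Stack after step 5: $ U y (top = y).

y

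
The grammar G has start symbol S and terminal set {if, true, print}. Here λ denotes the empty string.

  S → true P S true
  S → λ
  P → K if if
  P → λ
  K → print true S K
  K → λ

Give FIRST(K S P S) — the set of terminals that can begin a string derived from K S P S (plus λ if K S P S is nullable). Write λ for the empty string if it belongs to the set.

{λ, if, print, true}

FIRST(S) = {λ, true}
FIRST(K) = {λ, print}
FIRST(P) = {λ, if, print}  (via K if if)
FIRST(K S P S): take FIRST of each symbol in turn, carrying on past any symbol whose FIRST contains λ; result {λ, if, print, true}.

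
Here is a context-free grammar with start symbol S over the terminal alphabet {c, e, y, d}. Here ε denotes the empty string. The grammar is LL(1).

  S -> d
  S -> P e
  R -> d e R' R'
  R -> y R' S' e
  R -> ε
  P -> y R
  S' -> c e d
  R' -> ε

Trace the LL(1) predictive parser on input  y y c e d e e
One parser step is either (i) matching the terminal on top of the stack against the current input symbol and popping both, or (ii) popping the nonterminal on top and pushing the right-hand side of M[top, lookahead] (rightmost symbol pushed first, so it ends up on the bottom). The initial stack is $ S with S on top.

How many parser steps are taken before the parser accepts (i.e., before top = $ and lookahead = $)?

step 1: stack=$ S  input=y y c e d e e $  — expand S -> P e
step 2: stack=$ e P  input=y y c e d e e $  — expand P -> y R
step 3: stack=$ e R y  input=y y c e d e e $  — match y
step 4: stack=$ e R  input=y c e d e e $  — expand R -> y R' S' e
step 5: stack=$ e e S' R' y  input=y c e d e e $  — match y
step 6: stack=$ e e S' R'  input=c e d e e $  — expand R' -> ε
step 7: stack=$ e e S'  input=c e d e e $  — expand S' -> c e d
step 8: stack=$ e e d e c  input=c e d e e $  — match c
step 9: stack=$ e e d e  input=e d e e $  — match e
step 10: stack=$ e e d  input=d e e $  — match d
step 11: stack=$ e e  input=e e $  — match e
step 12: stack=$ e  input=e $  — match e
Accept reached after 12 steps.

12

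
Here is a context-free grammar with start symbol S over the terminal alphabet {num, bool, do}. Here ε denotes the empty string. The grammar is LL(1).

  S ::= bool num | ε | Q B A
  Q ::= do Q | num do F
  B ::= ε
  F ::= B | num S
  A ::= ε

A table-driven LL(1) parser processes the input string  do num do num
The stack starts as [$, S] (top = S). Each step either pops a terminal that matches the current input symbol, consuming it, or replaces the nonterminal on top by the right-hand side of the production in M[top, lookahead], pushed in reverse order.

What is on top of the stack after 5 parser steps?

do

     Stack           Input            Action
  1  $ S             do num do num $  expand S ::= Q B A
  2  $ A B Q         do num do num $  expand Q ::= do Q
  3  $ A B Q do      do num do num $  match do
  4  $ A B Q         num do num $     expand Q ::= num do F
  5  $ A B F do num  num do num $     match num
Stack after step 5: $ A B F do (top = do).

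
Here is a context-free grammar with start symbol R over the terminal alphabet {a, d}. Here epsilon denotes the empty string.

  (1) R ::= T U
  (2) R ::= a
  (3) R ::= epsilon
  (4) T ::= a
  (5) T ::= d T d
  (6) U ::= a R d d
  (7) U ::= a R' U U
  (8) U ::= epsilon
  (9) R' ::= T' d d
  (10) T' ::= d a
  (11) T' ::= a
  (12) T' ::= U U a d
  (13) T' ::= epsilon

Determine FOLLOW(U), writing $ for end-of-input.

{$, a, d}

FIRST(T) = {a, d}
FIRST(U) = {epsilon, a}
FIRST(R) = {epsilon, a, d}  (via T U)
FIRST(T') = {epsilon, a, d}  (via U U a d)
FIRST(R') = {a, d}  (via T' d d)
FOLLOW(R) includes $ since R is the start symbol.
FOLLOW(R): in U::=a R d d, R is followed by d d with FIRST {d}. Thus FOLLOW(R) = {$, d}.
FOLLOW(T): in R::=T U, T is followed by U with FIRST {epsilon, a}; in R::=T U, the suffix after T is nullable, so FOLLOW(T) ⊇ FOLLOW(R) = {$, d}; in T::=d T d, T is followed by d with FIRST {d}. Thus FOLLOW(T) = {$, a, d}.
FOLLOW(U): in R::=T U, the suffix after U is empty, so FOLLOW(U) ⊇ FOLLOW(R) = {$, d}; in U::=a R' U U (occurrence 1), U is followed by U with FIRST {epsilon, a}; in U::=a R' U U (occurrence 1), the suffix after U is nullable (adds nothing new); in U::=a R' U U (occurrence 2), the suffix after U is empty (adds nothing new); in T'::=U U a d (occurrence 1), U is followed by U a d with FIRST {a}; in T'::=U U a d (occurrence 2), U is followed by a d with FIRST {a}. Thus FOLLOW(U) = {$, a, d}.
FOLLOW(R'): in U::=a R' U U, R' is followed by U U with FIRST {epsilon, a}; in U::=a R' U U, the suffix after R' is nullable, so FOLLOW(R') ⊇ FOLLOW(U) = {$, a, d}. Thus FOLLOW(R') = {$, a, d}.
FOLLOW(T'): in R'::=T' d d, T' is followed by d d with FIRST {d}. Thus FOLLOW(T') = {d}.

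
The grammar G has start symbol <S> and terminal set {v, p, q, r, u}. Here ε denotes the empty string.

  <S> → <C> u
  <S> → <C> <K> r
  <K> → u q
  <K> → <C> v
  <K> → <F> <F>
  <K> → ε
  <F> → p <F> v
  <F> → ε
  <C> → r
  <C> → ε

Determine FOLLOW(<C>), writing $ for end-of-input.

FIRST(<F>) = {ε, p}
FIRST(<C>) = {ε, r}
FIRST(<K>) = {ε, p, r, u, v}  (via <C> v, <F> <F>)
FIRST(<S>) = {p, r, u, v}  (via <C> u, <C> <K> r)
FOLLOW(<S>) includes $ since <S> is the start symbol.
FOLLOW(<S>): <S> appears on no right-hand side. Thus FOLLOW(<S>) = {$}.
FOLLOW(<K>): in <S>→<C> <K> r, <K> is followed by r with FIRST {r}. Thus FOLLOW(<K>) = {r}.
FOLLOW(<F>): in <K>→<F> <F> (occurrence 1), <F> is followed by <F> with FIRST {ε, p}; in <K>→<F> <F> (occurrence 1), the suffix after <F> is nullable, so FOLLOW(<F>) ⊇ FOLLOW(<K>) = {r}; in <K>→<F> <F> (occurrence 2), the suffix after <F> is empty, so FOLLOW(<F>) ⊇ FOLLOW(<K>) = {r}; in <F>→p <F> v, <F> is followed by v with FIRST {v}. Thus FOLLOW(<F>) = {p, r, v}.
FOLLOW(<C>): in <S>→<C> u, <C> is followed by u with FIRST {u}; in <S>→<C> <K> r, <C> is followed by <K> r with FIRST {p, r, u, v}; in <K>→<C> v, <C> is followed by v with FIRST {v}. Thus FOLLOW(<C>) = {p, r, u, v}.

{p, r, u, v}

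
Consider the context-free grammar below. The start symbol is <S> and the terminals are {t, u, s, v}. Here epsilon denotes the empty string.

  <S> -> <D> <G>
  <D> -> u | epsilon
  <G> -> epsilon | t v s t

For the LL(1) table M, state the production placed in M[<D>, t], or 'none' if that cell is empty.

FIRST(<D>): from <D>->u we get {u}; from <D>->epsilon we get {epsilon}. So FIRST(<D>) = {epsilon, u}.
FIRST(<G>): from <G>->epsilon we get {epsilon}; from <G>->t v s t we get {t}. So FIRST(<G>) = {epsilon, t}.
FIRST(<S>): from <S>-><D> <G> we get {epsilon, t, u}. So FIRST(<S>) = {epsilon, t, u}.
FOLLOW(<S>) includes $ since <S> is the start symbol.
FOLLOW(<S>): <S> appears on no right-hand side. Thus FOLLOW(<S>) = {$}.
FOLLOW(<D>): in <S>-><D> <G>, <D> is followed by <G> with FIRST {epsilon, t}; in <S>-><D> <G>, the suffix after <D> is nullable, so FOLLOW(<D>) ⊇ FOLLOW(<S>) = {$}. Thus FOLLOW(<D>) = {$, t}.
For <D> -> u: FIRST(u) = {u}, so it goes in M[<D>, t] for t ∈ {u}.
For <D> -> epsilon: FIRST(epsilon) = {epsilon}, so it goes in M[<D>, t] for t ∈ {}; since epsilon ∈ FIRST, also for every t ∈ FOLLOW(<D>) = {$, t}.

<D> -> epsilon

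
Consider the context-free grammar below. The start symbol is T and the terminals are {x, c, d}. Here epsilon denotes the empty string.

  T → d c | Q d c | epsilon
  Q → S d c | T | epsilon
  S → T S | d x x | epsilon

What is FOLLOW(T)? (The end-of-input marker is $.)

{$, d}

FIRST(T) = {epsilon, d}  (via Q d c)
FIRST(S) = {epsilon, d}  (via T S)
FIRST(Q) = {epsilon, d}  (via S d c, T)
FOLLOW(T) includes $ since T is the start symbol.
FOLLOW(Q): in T→Q d c, Q is followed by d c with FIRST {d}. Thus FOLLOW(Q) = {d}.
FOLLOW(S): in Q→S d c, S is followed by d c with FIRST {d}; in S→T S, the suffix after S is empty (adds nothing new). Thus FOLLOW(S) = {d}.
FOLLOW(T): in Q→T, the suffix after T is empty, so FOLLOW(T) ⊇ FOLLOW(Q) = {d}; in S→T S, T is followed by S with FIRST {epsilon, d}; in S→T S, the suffix after T is nullable, so FOLLOW(T) ⊇ FOLLOW(S) = {d}. Thus FOLLOW(T) = {$, d}.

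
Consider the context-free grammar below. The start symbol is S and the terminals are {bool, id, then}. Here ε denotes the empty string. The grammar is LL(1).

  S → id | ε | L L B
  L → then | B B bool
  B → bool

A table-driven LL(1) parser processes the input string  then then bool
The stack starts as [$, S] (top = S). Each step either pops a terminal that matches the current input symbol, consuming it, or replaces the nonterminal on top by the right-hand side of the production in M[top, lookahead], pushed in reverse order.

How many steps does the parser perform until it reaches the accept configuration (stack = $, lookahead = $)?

     Stack       Input             Action
  1  $ S         then then bool $  expand S → L L B
  2  $ B L L     then then bool $  expand L → then
  3  $ B L then  then then bool $  match then
  4  $ B L       then bool $       expand L → then
  5  $ B then    then bool $       match then
  6  $ B         bool $            expand B → bool
  7  $ bool      bool $            match bool
Accept reached after 7 steps.

7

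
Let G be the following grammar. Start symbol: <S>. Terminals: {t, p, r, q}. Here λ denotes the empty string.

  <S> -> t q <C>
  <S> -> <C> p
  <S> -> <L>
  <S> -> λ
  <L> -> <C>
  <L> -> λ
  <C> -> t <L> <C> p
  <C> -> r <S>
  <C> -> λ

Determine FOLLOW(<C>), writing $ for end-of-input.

{$, p, r, t}

FIRST(<C>) = {λ, r, t}
FIRST(<L>) = {λ, r, t}  (via <C>)
FIRST(<S>) = {λ, p, r, t}  (via <C> p, <L>)
FOLLOW(<S>) includes $ since <S> is the start symbol.
FOLLOW(<S>): in <C>->r <S>, the suffix after <S> is empty, so FOLLOW(<S>) ⊇ FOLLOW(<C>) = {$, p, r, t}. Thus FOLLOW(<S>) = {$, p, r, t}.
FOLLOW(<L>): in <S>-><L>, the suffix after <L> is empty, so FOLLOW(<L>) ⊇ FOLLOW(<S>) = {$, p, r, t}; in <C>->t <L> <C> p, <L> is followed by <C> p with FIRST {p, r, t}. Thus FOLLOW(<L>) = {$, p, r, t}.
FOLLOW(<C>): in <S>->t q <C>, the suffix after <C> is empty, so FOLLOW(<C>) ⊇ FOLLOW(<S>) = {$, p, r, t}; in <S>-><C> p, <C> is followed by p with FIRST {p}; in <L>-><C>, the suffix after <C> is empty, so FOLLOW(<C>) ⊇ FOLLOW(<L>) = {$, p, r, t}; in <C>->t <L> <C> p, <C> is followed by p with FIRST {p}. Thus FOLLOW(<C>) = {$, p, r, t}.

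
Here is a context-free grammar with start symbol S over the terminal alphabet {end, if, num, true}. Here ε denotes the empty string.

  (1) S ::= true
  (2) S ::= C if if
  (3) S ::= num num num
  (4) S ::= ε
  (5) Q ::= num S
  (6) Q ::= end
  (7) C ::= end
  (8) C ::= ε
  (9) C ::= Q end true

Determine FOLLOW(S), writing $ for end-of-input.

FIRST(Q) = {end, num}
FIRST(C) = {ε, end, num}  (via Q end true)
FIRST(S) = {ε, end, if, num, true}  (via C if if)
FOLLOW(S) includes $ since S is the start symbol.
FOLLOW(Q): in C::=Q end true, Q is followed by end true with FIRST {end}. Thus FOLLOW(Q) = {end}.
FOLLOW(S): in Q::=num S, the suffix after S is empty, so FOLLOW(S) ⊇ FOLLOW(Q) = {end}. Thus FOLLOW(S) = {$, end}.
FOLLOW(C): in S::=C if if, C is followed by if if with FIRST {if}. Thus FOLLOW(C) = {if}.

{$, end}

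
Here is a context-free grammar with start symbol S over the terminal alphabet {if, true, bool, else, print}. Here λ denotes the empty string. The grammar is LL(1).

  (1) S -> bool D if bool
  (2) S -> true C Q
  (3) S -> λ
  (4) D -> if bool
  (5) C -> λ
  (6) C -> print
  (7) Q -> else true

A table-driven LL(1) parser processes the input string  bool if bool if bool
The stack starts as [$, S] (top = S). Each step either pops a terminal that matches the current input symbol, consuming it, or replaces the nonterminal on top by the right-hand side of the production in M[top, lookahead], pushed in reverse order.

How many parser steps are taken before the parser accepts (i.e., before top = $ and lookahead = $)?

7

step 1: stack=$ S  input=bool if bool if bool $  — expand S -> bool D if bool
step 2: stack=$ bool if D bool  input=bool if bool if bool $  — match bool
step 3: stack=$ bool if D  input=if bool if bool $  — expand D -> if bool
step 4: stack=$ bool if bool if  input=if bool if bool $  — match if
step 5: stack=$ bool if bool  input=bool if bool $  — match bool
step 6: stack=$ bool if  input=if bool $  — match if
step 7: stack=$ bool  input=bool $  — match bool
Accept reached after 7 steps.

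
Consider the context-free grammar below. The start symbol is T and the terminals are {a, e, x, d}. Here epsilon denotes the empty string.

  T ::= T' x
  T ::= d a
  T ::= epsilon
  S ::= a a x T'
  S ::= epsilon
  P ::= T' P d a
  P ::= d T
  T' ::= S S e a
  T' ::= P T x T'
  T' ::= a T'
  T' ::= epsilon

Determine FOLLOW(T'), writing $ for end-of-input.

{a, d, e, x}

FIRST(S) = {epsilon, a}
FIRST(T) = {epsilon, a, d, e, x}  (via T' x)
FIRST(P) = {a, d, e}  (via T' P d a)
FIRST(T') = {epsilon, a, d, e}  (via S S e a, P T x T')
FOLLOW(T) includes $ since T is the start symbol.
FOLLOW(S): in T'::=S S e a (occurrence 1), S is followed by S e a with FIRST {a, e}; in T'::=S S e a (occurrence 2), S is followed by e a with FIRST {e}. Thus FOLLOW(S) = {a, e}.
FOLLOW(P): in P::=T' P d a, P is followed by d a with FIRST {d}; in T'::=P T x T', P is followed by T x T' with FIRST {a, d, e, x}. Thus FOLLOW(P) = {a, d, e, x}.
FOLLOW(T): in P::=d T, the suffix after T is empty, so FOLLOW(T) ⊇ FOLLOW(P) = {a, d, e, x}; in T'::=P T x T', T is followed by x T' with FIRST {x}. Thus FOLLOW(T) = {$, a, d, e, x}.
FOLLOW(T'): in T::=T' x, T' is followed by x with FIRST {x}; in S::=a a x T', the suffix after T' is empty, so FOLLOW(T') ⊇ FOLLOW(S) = {a, e}; in P::=T' P d a, T' is followed by P d a with FIRST {a, d, e}; in T'::=P T x T', the suffix after T' is empty (adds nothing new); in T'::=a T', the suffix after T' is empty (adds nothing new). Thus FOLLOW(T') = {a, d, e, x}.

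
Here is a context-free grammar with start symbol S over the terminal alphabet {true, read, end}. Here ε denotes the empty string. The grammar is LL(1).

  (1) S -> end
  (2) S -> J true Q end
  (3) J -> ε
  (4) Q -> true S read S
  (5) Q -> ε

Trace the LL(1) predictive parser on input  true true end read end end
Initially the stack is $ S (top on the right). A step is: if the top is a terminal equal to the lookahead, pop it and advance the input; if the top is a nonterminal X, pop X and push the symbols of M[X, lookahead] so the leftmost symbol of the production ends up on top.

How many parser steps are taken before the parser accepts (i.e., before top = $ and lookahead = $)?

step 1: stack=$ S  input=true true end read end end $  — expand S -> J true Q end
step 2: stack=$ end Q true J  input=true true end read end end $  — expand J -> ε
step 3: stack=$ end Q true  input=true true end read end end $  — match true
step 4: stack=$ end Q  input=true end read end end $  — expand Q -> true S read S
step 5: stack=$ end S read S true  input=true end read end end $  — match true
step 6: stack=$ end S read S  input=end read end end $  — expand S -> end
step 7: stack=$ end S read end  input=end read end end $  — match end
step 8: stack=$ end S read  input=read end end $  — match read
step 9: stack=$ end S  input=end end $  — expand S -> end
step 10: stack=$ end end  input=end end $  — match end
step 11: stack=$ end  input=end $  — match end
Accept reached after 11 steps.

11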